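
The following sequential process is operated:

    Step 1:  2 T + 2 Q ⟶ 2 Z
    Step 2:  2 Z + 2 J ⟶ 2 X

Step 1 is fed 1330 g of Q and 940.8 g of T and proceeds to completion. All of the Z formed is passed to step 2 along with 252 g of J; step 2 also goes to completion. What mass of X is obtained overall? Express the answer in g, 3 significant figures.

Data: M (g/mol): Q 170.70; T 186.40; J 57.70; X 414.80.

Step 1:
n(Q) = 1330 / 170.70 = 7.791 mol
n(T) = 940.8 / 186.40 = 5.047 mol
n/ν for Q = 7.791/2 = 3.896
n/ν for T = 5.047/2 = 2.524
Smallest n/ν is T → limiting reagent.
n(Z) produced = (2/2) × 5.047 = 5.047 mol
Step 2:
n(Z) available = 5.047 mol
n(J) = 252.0 / 57.70 = 4.367 mol
n/ν for Z = 5.047/2 = 2.524
n/ν for J = 4.367/2 = 2.184
Smallest n/ν is J → limiting reagent.
n(X) = (2/2) × 4.367 = 4.367 mol
mass = 4.367 × 414.80 = 1811 g

1810 g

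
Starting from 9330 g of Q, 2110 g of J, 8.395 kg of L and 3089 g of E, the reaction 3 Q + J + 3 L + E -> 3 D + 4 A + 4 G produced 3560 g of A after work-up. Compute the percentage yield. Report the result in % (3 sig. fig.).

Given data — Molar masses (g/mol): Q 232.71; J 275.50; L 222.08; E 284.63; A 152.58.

76.2 %

n(Q) = 9330 / 232.71 = 40.09 mol
n(J) = 2110 / 275.50 = 7.659 mol
n(L) = 8.395×1000 / 222.08 = 37.80 mol
n(E) = 3089 / 284.63 = 10.85 mol
n/ν for Q = 40.09/3 = 13.36
n/ν for J = 7.659/1 = 7.659
n/ν for L = 37.80/3 = 12.60
n/ν for E = 10.85/1 = 10.85
Smallest n/ν is J → limiting reagent.
theoretical n(A) = (4/1) × 7.659 = 30.64 mol → 4675 g
% yield = 3560 / 4675 × 100 = 76.15 %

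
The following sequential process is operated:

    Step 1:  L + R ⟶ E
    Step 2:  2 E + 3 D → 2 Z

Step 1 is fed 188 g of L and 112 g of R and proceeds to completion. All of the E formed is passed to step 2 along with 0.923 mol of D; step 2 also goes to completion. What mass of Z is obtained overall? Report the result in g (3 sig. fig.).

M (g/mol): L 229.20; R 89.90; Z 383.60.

Step 1:
n(L) = 188.0 / 229.20 = 0.8202 mol
n(R) = 112.0 / 89.90 = 1.246 mol
n/ν for L = 0.8202/1 = 0.8202
n/ν for R = 1.246/1 = 1.246
Smallest n/ν is L → limiting reagent.
n(E) produced = (1/1) × 0.8202 = 0.8202 mol
Step 2:
n(E) available = 0.8202 mol
n(D) = 0.9230 mol
n/ν for E = 0.8202/2 = 0.4101
n/ν for D = 0.9230/3 = 0.3077
Smallest n/ν is D → limiting reagent.
n(Z) = (2/3) × 0.9230 = 0.6153 mol
mass = 0.6153 × 383.60 = 236.0 g

236 g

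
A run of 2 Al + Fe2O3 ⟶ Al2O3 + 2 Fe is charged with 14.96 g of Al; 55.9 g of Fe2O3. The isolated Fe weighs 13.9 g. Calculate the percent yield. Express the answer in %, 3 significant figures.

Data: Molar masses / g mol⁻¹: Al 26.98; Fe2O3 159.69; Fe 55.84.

44.9 %

n(Al) = 14.96 / 26.98 = 0.5545 mol
n(Fe2O3) = 55.90 / 159.69 = 0.3501 mol
n/ν for Al = 0.5545/2 = 0.2773
n/ν for Fe2O3 = 0.3501/1 = 0.3501
Smallest n/ν is Al → limiting reagent.
theoretical n(Fe) = (2/2) × 0.5545 = 0.5545 mol → 30.96 g
% yield = 13.9 / 30.96 × 100 = 44.90 %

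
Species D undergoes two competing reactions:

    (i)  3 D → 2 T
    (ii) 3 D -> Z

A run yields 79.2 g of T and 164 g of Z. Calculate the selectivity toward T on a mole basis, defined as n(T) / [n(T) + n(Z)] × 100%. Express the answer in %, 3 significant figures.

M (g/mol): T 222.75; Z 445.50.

49.1 %

n(T) = 79.2 / 222.75 = 0.3556 mol
n(Z) = 164 / 445.50 = 0.3681 mol
selectivity = 0.3556/(0.3556+0.3681) × 100 = 49.14 %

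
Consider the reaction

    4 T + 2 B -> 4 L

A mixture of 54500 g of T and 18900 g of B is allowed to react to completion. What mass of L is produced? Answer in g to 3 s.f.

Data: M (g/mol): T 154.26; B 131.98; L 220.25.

63100 g

n(T) = 54500 / 154.26 = 353.3 mol
n(B) = 18900 / 131.98 = 143.2 mol
n/ν → T: 88.33, B: 71.60; B is limiting.
n(L) = (4/2) × 143.2 = 286.4 mol
mass = 286.4 × 220.25 = 63080 g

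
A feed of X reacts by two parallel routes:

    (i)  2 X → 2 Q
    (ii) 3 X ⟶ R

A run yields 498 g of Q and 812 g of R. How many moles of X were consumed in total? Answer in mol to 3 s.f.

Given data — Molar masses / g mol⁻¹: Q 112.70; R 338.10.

11.6 mol

n(Q) = 498 / 112.70 = 4.419 mol
n(R) = 812 / 338.10 = 2.402 mol
n(X) via (i) = (2/2)×4.419 = 4.419 mol
n(X) via (ii) = (3/1)×2.402 = 7.206 mol
total n(X) = 4.419 + 7.206 = 11.63 mol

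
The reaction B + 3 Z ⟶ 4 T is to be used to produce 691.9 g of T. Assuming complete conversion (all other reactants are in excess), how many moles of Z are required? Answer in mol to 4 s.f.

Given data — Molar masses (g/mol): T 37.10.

13.99 mol

n(T) = 691.9 / 37.10 = 18.65 mol
n(Z) = (3/4) × 18.65 = 13.99 mol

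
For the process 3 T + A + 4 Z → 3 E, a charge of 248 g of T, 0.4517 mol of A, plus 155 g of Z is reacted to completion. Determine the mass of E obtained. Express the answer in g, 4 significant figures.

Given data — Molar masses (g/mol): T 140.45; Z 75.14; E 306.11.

414.8 g

n(T) = 248.0 / 140.45 = 1.766 mol
n(A) = 0.4517 mol
n(Z) = 155.0 / 75.14 = 2.063 mol
n/ν for T = 1.766/3 = 0.5887
n/ν for A = 0.4517/1 = 0.4517
n/ν for Z = 2.063/4 = 0.5158
Smallest n/ν is A → limiting reagent.
n(E) = (3/1) × 0.4517 = 1.355 mol
mass = 1.355 × 306.11 = 414.8 g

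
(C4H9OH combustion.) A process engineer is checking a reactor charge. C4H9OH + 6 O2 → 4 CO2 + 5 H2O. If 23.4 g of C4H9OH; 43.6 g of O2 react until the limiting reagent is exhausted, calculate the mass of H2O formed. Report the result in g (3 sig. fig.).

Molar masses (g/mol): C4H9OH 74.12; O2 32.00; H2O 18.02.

n(C4H9OH) = 23.40 / 74.12 = 0.3157 mol
n(O2) = 43.60 / 32.00 = 1.363 mol
n/ν → C4H9OH: 0.3157, O2: 0.2272; O2 is limiting.
n(H2O) = (5/6) × 1.363 = 1.136 mol
mass = 1.136 × 18.02 = 20.47 g

20.5 g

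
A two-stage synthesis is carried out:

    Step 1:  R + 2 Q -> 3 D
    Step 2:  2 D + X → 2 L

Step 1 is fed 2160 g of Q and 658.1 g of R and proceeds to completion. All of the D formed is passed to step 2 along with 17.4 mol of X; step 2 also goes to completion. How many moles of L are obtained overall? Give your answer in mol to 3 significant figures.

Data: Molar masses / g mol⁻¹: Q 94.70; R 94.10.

21.0 mol

Step 1:
n(Q) = 2160 / 94.70 = 22.81 mol
n(R) = 658.1 / 94.10 = 6.994 mol
n/ν → Q: 11.41, R: 6.994; R is limiting.
n(D) produced = (3/1) × 6.994 = 20.98 mol
Step 2:
n(D) available = 20.98 mol
n(X) = 17.40 mol
n/ν → D: 10.49, X: 17.40; D is limiting.
n(L) = (2/2) × 20.98 = 20.98 mol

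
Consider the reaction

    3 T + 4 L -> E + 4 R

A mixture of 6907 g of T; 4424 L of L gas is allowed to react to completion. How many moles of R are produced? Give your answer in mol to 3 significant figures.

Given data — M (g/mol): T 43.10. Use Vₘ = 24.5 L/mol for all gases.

181 mol

n(T) = 6907 / 43.10 = 160.3 mol
n(L) = 4424 / 24.5 = 180.6 mol
n/ν for T = 160.3/3 = 53.43
n/ν for L = 180.6/4 = 45.15
Smallest n/ν is L → limiting reagent.
n(R) = (4/4) × 180.6 = 180.6 mol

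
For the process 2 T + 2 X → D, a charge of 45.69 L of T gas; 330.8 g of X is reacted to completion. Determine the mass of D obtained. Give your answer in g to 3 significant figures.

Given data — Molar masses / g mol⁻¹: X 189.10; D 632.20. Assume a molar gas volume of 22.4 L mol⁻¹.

553 g

n(T) = 45.69 / 22.4 = 2.040 mol
n(X) = 330.8 / 189.10 = 1.749 mol
n/ν for T = 2.040/2 = 1.020
n/ν for X = 1.749/2 = 0.8745
Smallest n/ν is X → limiting reagent.
n(D) = (1/2) × 1.749 = 0.8745 mol
mass = 0.8745 × 632.20 = 552.9 g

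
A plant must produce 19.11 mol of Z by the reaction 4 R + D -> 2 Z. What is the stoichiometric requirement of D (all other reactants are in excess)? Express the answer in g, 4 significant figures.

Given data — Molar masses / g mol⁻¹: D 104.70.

1000 g

n(Z) = 19.11 mol
n(D) = (1/2) × 19.11 = 9.555 mol
mass = 9.555 × 104.70 = 1000 g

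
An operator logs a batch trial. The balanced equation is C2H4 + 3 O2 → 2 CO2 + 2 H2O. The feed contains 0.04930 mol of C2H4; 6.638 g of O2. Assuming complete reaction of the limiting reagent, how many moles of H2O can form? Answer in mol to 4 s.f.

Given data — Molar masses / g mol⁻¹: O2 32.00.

n(C2H4) = 0.04930 mol
n(O2) = 6.638 / 32.00 = 0.2074 mol
n/ν for C2H4 = 0.04930/1 = 0.04930
n/ν for O2 = 0.2074/3 = 0.06913
Smallest n/ν is C2H4 → limiting reagent.
n(H2O) = (2/1) × 0.04930 = 0.09860 mol

0.09860 mol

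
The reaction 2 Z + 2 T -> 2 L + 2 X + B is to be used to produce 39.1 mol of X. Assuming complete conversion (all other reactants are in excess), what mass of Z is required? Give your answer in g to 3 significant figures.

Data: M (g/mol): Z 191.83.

7500 g

n(X) = 39.10 mol
n(Z) = (2/2) × 39.10 = 39.10 mol
mass = 39.10 × 191.83 = 7501 g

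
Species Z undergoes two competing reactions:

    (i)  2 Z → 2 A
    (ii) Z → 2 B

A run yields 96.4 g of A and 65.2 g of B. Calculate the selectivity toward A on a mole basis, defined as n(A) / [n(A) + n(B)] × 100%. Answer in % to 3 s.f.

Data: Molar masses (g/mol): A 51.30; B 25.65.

n(A) = 96.4 / 51.30 = 1.879 mol
n(B) = 65.2 / 25.65 = 2.542 mol
selectivity = 1.879/(1.879+2.542) × 100 = 42.50 %

42.5 %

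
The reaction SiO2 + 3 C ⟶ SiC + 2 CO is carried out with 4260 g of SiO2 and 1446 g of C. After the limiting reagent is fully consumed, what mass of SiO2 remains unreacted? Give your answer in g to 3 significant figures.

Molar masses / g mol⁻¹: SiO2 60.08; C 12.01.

1850 g

n(SiO2) = 4260 / 60.08 = 70.91 mol
n(C) = 1446 / 12.01 = 120.4 mol
n/ν for SiO2 = 70.91/1 = 70.91
n/ν for C = 120.4/3 = 40.13
Smallest n/ν is C → limiting reagent.
SiO2 consumed = (1/3) × 120.4 = 40.13 mol
SiO2 remaining = 70.91 − 40.13 = 30.78 mol
mass = 30.78 × 60.08 = 1849 g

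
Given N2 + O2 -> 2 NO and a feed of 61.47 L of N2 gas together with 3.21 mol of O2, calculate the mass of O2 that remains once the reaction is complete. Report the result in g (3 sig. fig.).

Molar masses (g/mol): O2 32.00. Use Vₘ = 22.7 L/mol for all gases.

16.1 g

n(N2) = 61.47 / 22.7 = 2.708 mol
n(O2) = 3.210 mol
n/ν for N2 = 2.708/1 = 2.708
n/ν for O2 = 3.210/1 = 3.210
Smallest n/ν is N2 → limiting reagent.
O2 consumed = (1/1) × 2.708 = 2.708 mol
O2 remaining = 3.210 − 2.708 = 0.5020 mol
mass = 0.5020 × 32.00 = 16.06 g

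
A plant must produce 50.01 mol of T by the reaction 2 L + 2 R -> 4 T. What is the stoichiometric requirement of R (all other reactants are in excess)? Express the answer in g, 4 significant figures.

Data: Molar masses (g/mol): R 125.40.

n(T) = 50.01 mol
n(R) = (2/4) × 50.01 = 25.01 mol
mass = 25.01 × 125.40 = 3136 g

3136 g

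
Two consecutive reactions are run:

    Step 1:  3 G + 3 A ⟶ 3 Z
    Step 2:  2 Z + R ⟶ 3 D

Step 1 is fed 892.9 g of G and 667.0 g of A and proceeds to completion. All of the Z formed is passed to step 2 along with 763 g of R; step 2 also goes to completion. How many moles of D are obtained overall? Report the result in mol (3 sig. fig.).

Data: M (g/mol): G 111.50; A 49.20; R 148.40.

Step 1:
n(G) = 892.9 / 111.50 = 8.008 mol
n(A) = 667.0 / 49.20 = 13.56 mol
n/ν for G = 8.008/3 = 2.669
n/ν for A = 13.56/3 = 4.520
Smallest n/ν is G → limiting reagent.
n(Z) produced = (3/3) × 8.008 = 8.008 mol
Step 2:
n(Z) available = 8.008 mol
n(R) = 763.0 / 148.40 = 5.142 mol
n/ν for Z = 8.008/2 = 4.004
n/ν for R = 5.142/1 = 5.142
Smallest n/ν is Z → limiting reagent.
n(D) = (3/2) × 8.008 = 12.01 mol

12.0 mol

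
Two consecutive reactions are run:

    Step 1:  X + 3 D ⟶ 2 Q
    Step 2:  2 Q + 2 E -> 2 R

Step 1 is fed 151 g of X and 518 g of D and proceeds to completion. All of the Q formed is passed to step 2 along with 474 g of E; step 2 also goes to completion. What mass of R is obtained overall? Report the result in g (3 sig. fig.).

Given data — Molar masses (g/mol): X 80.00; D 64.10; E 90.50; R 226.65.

Step 1:
n(X) = 151.0 / 80.00 = 1.888 mol
n(D) = 518.0 / 64.10 = 8.081 mol
n/ν for X = 1.888/1 = 1.888
n/ν for D = 8.081/3 = 2.694
Smallest n/ν is X → limiting reagent.
n(Q) produced = (2/1) × 1.888 = 3.776 mol
Step 2:
n(Q) available = 3.776 mol
n(E) = 474.0 / 90.50 = 5.238 mol
n/ν for Q = 3.776/2 = 1.888
n/ν for E = 5.238/2 = 2.619
Smallest n/ν is Q → limiting reagent.
n(R) = (2/2) × 3.776 = 3.776 mol
mass = 3.776 × 226.65 = 855.8 g

856 g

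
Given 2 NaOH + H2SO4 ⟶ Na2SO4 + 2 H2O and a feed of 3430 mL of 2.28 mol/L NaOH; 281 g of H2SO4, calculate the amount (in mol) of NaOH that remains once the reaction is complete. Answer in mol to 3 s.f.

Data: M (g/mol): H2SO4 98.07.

2.09 mol

n(NaOH) = 2.28 × 3430/1000 = 7.820 mol
n(H2SO4) = 281.0 / 98.07 = 2.865 mol
n/ν for NaOH = 7.820/2 = 3.910
n/ν for H2SO4 = 2.865/1 = 2.865
Smallest n/ν is H2SO4 → limiting reagent.
NaOH consumed = (2/1) × 2.865 = 5.730 mol
NaOH remaining = 7.820 − 5.730 = 2.090 mol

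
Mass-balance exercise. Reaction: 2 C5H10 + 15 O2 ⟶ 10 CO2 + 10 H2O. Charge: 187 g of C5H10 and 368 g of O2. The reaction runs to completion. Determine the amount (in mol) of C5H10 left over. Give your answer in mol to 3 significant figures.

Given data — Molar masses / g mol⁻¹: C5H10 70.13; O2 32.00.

n(C5H10) = 187.0 / 70.13 = 2.666 mol
n(O2) = 368.0 / 32.00 = 11.50 mol
n/ν → C5H10: 1.333, O2: 0.7667; O2 is limiting.
C5H10 consumed = (2/15) × 11.50 = 1.533 mol
C5H10 remaining = 2.666 − 1.533 = 1.133 mol

1.13 mol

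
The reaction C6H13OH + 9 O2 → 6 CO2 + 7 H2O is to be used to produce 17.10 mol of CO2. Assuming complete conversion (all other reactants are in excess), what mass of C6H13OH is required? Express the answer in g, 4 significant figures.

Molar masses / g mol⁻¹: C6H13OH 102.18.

291.2 g

n(CO2) = 17.10 mol
n(C6H13OH) = (1/6) × 17.10 = 2.850 mol
mass = 2.850 × 102.18 = 291.2 g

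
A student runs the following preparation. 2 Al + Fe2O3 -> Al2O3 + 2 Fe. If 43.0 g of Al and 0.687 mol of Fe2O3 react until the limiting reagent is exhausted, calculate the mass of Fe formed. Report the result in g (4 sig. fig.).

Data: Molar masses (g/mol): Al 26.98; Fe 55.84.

n(Al) = 43.00 / 26.98 = 1.594 mol
n(Fe2O3) = 0.6870 mol
n/ν for Al = 1.594/2 = 0.7970
n/ν for Fe2O3 = 0.6870/1 = 0.6870
Smallest n/ν is Fe2O3 → limiting reagent.
n(Fe) = (2/1) × 0.6870 = 1.374 mol
mass = 1.374 × 55.84 = 76.72 g

76.72 g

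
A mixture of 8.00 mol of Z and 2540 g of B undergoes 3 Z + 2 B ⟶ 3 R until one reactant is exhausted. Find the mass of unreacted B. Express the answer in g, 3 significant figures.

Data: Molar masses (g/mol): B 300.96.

935 g

n(Z) = 8.000 mol
n(B) = 2540 / 300.96 = 8.440 mol
n/ν → Z: 2.667, B: 4.220; Z is limiting.
B consumed = (2/3) × 8.000 = 5.333 mol
B remaining = 8.440 − 5.333 = 3.107 mol
mass = 3.107 × 300.96 = 935.1 g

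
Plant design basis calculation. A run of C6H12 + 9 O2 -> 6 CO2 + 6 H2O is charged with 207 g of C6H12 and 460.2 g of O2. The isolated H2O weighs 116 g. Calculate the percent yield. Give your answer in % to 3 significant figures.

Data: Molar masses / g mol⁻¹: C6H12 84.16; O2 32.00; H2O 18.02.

67.1 %

n(C6H12) = 207.0 / 84.16 = 2.460 mol
n(O2) = 460.2 / 32.00 = 14.38 mol
n/ν → C6H12: 2.460, O2: 1.598; O2 is limiting.
theoretical n(H2O) = (6/9) × 14.38 = 9.587 mol → 172.8 g
% yield = 116 / 172.8 × 100 = 67.13 %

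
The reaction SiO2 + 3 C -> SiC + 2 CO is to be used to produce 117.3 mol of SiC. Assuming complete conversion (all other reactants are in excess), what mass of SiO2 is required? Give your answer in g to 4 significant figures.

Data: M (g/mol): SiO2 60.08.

7047 g

n(SiC) = 117.3 mol
n(SiO2) = (1/1) × 117.3 = 117.3 mol
mass = 117.3 × 60.08 = 7047 g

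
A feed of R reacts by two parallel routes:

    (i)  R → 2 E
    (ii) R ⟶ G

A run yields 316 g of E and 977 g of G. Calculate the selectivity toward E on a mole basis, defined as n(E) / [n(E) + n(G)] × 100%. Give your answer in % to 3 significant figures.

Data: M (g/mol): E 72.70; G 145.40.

39.3 %

n(E) = 316 / 72.70 = 4.347 mol
n(G) = 977 / 145.40 = 6.719 mol
selectivity = 4.347/(4.347+6.719) × 100 = 39.28 %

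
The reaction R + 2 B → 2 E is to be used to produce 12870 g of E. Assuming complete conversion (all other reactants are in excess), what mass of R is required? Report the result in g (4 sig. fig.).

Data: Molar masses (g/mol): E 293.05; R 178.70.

n(E) = 12870 / 293.05 = 43.92 mol
n(R) = (1/2) × 43.92 = 21.96 mol
mass = 21.96 × 178.70 = 3924 g

3924 g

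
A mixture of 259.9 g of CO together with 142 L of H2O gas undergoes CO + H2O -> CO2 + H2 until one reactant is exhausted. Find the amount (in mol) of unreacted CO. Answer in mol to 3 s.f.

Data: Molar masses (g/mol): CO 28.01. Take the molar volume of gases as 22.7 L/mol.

3.02 mol

n(CO) = 259.9 / 28.01 = 9.279 mol
n(H2O) = 142.0 / 22.7 = 6.256 mol
n/ν → CO: 9.279, H2O: 6.256; H2O is limiting.
CO consumed = (1/1) × 6.256 = 6.256 mol
CO remaining = 9.279 − 6.256 = 3.023 mol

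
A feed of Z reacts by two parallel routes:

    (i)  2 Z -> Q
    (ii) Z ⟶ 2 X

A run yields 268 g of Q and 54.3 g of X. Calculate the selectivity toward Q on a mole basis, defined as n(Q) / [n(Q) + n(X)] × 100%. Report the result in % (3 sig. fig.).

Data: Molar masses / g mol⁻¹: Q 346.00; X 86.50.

n(Q) = 268 / 346.00 = 0.7746 mol
n(X) = 54.3 / 86.50 = 0.6277 mol
selectivity = 0.7746/(0.7746+0.6277) × 100 = 55.24 %

55.2 %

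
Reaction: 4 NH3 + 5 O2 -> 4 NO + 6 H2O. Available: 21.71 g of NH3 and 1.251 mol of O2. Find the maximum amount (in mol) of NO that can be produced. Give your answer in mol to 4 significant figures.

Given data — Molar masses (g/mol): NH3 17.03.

n(NH3) = 21.71 / 17.03 = 1.275 mol
n(O2) = 1.251 mol
n/ν → NH3: 0.3188, O2: 0.2502; O2 is limiting.
n(NO) = (4/5) × 1.251 = 1.001 mol

1.001 mol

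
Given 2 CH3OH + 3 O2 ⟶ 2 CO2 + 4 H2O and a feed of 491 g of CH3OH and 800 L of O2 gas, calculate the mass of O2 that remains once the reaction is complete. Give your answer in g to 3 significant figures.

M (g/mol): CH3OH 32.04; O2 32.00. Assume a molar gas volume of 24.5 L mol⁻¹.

n(CH3OH) = 491.0 / 32.04 = 15.32 mol
n(O2) = 800.0 / 24.5 = 32.65 mol
n/ν for CH3OH = 15.32/2 = 7.660
n/ν for O2 = 32.65/3 = 10.88
Smallest n/ν is CH3OH → limiting reagent.
O2 consumed = (3/2) × 15.32 = 22.98 mol
O2 remaining = 32.65 − 22.98 = 9.670 mol
mass = 9.670 × 32.00 = 309.4 g

309 g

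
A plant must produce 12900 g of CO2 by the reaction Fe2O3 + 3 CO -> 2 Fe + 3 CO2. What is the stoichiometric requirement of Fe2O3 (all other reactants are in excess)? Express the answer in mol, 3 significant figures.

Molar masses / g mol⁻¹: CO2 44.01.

97.7 mol

n(CO2) = 12900 / 44.01 = 293.1 mol
n(Fe2O3) = (1/3) × 293.1 = 97.70 mol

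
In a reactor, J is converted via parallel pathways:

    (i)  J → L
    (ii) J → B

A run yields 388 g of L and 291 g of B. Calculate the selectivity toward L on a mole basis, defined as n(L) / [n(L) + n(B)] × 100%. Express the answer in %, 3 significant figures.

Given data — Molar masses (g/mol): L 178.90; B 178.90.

n(L) = 388 / 178.90 = 2.169 mol
n(B) = 291 / 178.90 = 1.627 mol
selectivity = 2.169/(2.169+1.627) × 100 = 57.14 %

57.1 %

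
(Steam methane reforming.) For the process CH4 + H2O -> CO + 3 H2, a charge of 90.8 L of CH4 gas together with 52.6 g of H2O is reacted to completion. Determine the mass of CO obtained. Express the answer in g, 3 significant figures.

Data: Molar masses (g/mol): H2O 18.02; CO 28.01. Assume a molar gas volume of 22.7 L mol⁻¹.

n(CH4) = 90.80 / 22.7 = 4.000 mol
n(H2O) = 52.60 / 18.02 = 2.919 mol
n/ν for CH4 = 4.000/1 = 4.000
n/ν for H2O = 2.919/1 = 2.919
Smallest n/ν is H2O → limiting reagent.
n(CO) = (1/1) × 2.919 = 2.919 mol
mass = 2.919 × 28.01 = 81.76 g

81.8 g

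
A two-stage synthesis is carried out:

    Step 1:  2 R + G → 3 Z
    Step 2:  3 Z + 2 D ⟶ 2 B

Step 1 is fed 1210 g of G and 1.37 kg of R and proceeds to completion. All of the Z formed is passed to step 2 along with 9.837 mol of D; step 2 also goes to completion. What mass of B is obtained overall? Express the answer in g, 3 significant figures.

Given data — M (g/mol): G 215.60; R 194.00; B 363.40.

Step 1:
n(G) = 1210 / 215.60 = 5.612 mol
n(R) = 1.370×1000 / 194.00 = 7.062 mol
n/ν → G: 5.612, R: 3.531; R is limiting.
n(Z) produced = (3/2) × 7.062 = 10.59 mol
Step 2:
n(Z) available = 10.59 mol
n(D) = 9.837 mol
n/ν → Z: 3.530, D: 4.919; Z is limiting.
n(B) = (2/3) × 10.59 = 7.060 mol
mass = 7.060 × 363.40 = 2566 g

2570 g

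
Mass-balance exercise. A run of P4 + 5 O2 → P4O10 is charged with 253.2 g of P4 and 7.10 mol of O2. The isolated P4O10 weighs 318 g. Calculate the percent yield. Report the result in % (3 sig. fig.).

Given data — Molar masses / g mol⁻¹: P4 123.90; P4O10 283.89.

78.9 %

n(P4) = 253.2 / 123.90 = 2.044 mol
n(O2) = 7.100 mol
n/ν for P4 = 2.044/1 = 2.044
n/ν for O2 = 7.100/5 = 1.420
Smallest n/ν is O2 → limiting reagent.
theoretical n(P4O10) = (1/5) × 7.100 = 1.420 mol → 403.1 g
% yield = 318 / 403.1 × 100 = 78.89 %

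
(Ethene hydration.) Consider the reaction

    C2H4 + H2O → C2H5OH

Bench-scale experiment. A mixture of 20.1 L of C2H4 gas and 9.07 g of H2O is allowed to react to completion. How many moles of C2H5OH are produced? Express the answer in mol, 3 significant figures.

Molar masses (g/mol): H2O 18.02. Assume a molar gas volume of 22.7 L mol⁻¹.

n(C2H4) = 20.10 / 22.7 = 0.8855 mol
n(H2O) = 9.070 / 18.02 = 0.5033 mol
n/ν → C2H4: 0.8855, H2O: 0.5033; H2O is limiting.
n(C2H5OH) = (1/1) × 0.5033 = 0.5033 mol

0.503 mol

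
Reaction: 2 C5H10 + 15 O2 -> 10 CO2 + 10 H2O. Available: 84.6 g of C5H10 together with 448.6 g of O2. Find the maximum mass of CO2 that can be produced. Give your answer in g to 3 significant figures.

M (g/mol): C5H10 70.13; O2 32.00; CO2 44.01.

n(C5H10) = 84.60 / 70.13 = 1.206 mol
n(O2) = 448.6 / 32.00 = 14.02 mol
n/ν for C5H10 = 1.206/2 = 0.6030
n/ν for O2 = 14.02/15 = 0.9347
Smallest n/ν is C5H10 → limiting reagent.
n(CO2) = (10/2) × 1.206 = 6.030 mol
mass = 6.030 × 44.01 = 265.4 g

265 g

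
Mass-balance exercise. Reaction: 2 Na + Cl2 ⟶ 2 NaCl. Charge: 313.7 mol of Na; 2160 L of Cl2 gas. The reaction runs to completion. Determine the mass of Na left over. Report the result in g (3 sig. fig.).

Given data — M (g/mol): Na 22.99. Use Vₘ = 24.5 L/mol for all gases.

n(Na) = 313.7 mol
n(Cl2) = 2160 / 24.5 = 88.16 mol
n/ν for Na = 313.7/2 = 156.9
n/ν for Cl2 = 88.16/1 = 88.16
Smallest n/ν is Cl2 → limiting reagent.
Na consumed = (2/1) × 88.16 = 176.3 mol
Na remaining = 313.7 − 176.3 = 137.4 mol
mass = 137.4 × 22.99 = 3159 g

3160 g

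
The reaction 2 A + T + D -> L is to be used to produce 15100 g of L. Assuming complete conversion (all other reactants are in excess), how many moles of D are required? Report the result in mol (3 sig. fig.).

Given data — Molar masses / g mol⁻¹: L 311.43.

n(L) = 15100 / 311.43 = 48.49 mol
n(D) = (1/1) × 48.49 = 48.49 mol

48.5 mol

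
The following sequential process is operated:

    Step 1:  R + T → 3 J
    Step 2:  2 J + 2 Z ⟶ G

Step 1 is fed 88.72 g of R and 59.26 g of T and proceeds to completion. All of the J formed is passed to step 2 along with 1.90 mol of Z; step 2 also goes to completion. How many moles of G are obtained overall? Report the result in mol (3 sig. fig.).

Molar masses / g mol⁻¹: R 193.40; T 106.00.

0.688 mol

Step 1:
n(R) = 88.72 / 193.40 = 0.4587 mol
n(T) = 59.26 / 106.00 = 0.5591 mol
n/ν for R = 0.4587/1 = 0.4587
n/ν for T = 0.5591/1 = 0.5591
Smallest n/ν is R → limiting reagent.
n(J) produced = (3/1) × 0.4587 = 1.376 mol
Step 2:
n(J) available = 1.376 mol
n(Z) = 1.900 mol
n/ν for J = 1.376/2 = 0.6880
n/ν for Z = 1.900/2 = 0.9500
Smallest n/ν is J → limiting reagent.
n(G) = (1/2) × 1.376 = 0.6880 mol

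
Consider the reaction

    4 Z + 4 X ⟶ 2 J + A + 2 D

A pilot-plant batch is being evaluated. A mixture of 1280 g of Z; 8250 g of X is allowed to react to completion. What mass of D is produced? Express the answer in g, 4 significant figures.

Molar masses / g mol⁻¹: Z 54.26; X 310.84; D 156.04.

1841 g

n(Z) = 1280 / 54.26 = 23.59 mol
n(X) = 8250 / 310.84 = 26.54 mol
n/ν for Z = 23.59/4 = 5.898
n/ν for X = 26.54/4 = 6.635
Smallest n/ν is Z → limiting reagent.
n(D) = (2/4) × 23.59 = 11.80 mol
mass = 11.80 × 156.04 = 1841 g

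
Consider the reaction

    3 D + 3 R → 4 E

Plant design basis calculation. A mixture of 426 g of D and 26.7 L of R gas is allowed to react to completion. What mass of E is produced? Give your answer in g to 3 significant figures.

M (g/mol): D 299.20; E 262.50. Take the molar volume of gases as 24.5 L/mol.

n(D) = 426.0 / 299.20 = 1.424 mol
n(R) = 26.70 / 24.5 = 1.090 mol
n/ν → D: 0.4747, R: 0.3633; R is limiting.
n(E) = (4/3) × 1.090 = 1.453 mol
mass = 1.453 × 262.50 = 381.4 g

381 g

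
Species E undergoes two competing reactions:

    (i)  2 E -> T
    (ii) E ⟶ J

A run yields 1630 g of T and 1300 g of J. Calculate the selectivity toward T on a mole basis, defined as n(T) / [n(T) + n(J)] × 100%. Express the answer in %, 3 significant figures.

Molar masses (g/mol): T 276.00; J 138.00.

38.5 %

n(T) = 1630 / 276.00 = 5.906 mol
n(J) = 1300 / 138.00 = 9.420 mol
selectivity = 5.906/(5.906+9.420) × 100 = 38.54 %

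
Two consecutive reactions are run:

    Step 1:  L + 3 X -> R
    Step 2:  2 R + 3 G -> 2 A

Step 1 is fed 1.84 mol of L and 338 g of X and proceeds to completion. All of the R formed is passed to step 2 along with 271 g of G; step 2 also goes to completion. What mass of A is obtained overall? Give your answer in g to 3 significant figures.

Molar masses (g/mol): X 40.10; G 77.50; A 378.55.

697 g

Step 1:
n(L) = 1.840 mol
n(X) = 338.0 / 40.10 = 8.429 mol
n/ν for L = 1.840/1 = 1.840
n/ν for X = 8.429/3 = 2.810
Smallest n/ν is L → limiting reagent.
n(R) produced = (1/1) × 1.840 = 1.840 mol
Step 2:
n(R) available = 1.840 mol
n(G) = 271.0 / 77.50 = 3.497 mol
n/ν for R = 1.840/2 = 0.9200
n/ν for G = 3.497/3 = 1.166
Smallest n/ν is R → limiting reagent.
n(A) = (2/2) × 1.840 = 1.840 mol
mass = 1.840 × 378.55 = 696.5 g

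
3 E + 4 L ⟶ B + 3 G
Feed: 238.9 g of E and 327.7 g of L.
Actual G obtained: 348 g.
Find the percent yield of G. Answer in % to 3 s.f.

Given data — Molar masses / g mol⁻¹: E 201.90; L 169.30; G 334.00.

88.1 %

n(E) = 238.9 / 201.90 = 1.183 mol
n(L) = 327.7 / 169.30 = 1.936 mol
n/ν for E = 1.183/3 = 0.3943
n/ν for L = 1.936/4 = 0.4840
Smallest n/ν is E → limiting reagent.
theoretical n(G) = (3/3) × 1.183 = 1.183 mol → 395.1 g
% yield = 348 / 395.1 × 100 = 88.08 %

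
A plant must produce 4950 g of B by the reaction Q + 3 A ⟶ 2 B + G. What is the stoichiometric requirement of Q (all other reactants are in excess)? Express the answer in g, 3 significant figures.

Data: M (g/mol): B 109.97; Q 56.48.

n(B) = 4950 / 109.97 = 45.01 mol
n(Q) = (1/2) × 45.01 = 22.51 mol
mass = 22.51 × 56.48 = 1271 g

1270 g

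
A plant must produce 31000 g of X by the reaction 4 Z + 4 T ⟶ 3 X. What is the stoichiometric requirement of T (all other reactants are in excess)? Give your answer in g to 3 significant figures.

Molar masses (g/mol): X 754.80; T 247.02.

n(X) = 31000 / 754.80 = 41.07 mol
n(T) = (4/3) × 41.07 = 54.76 mol
mass = 54.76 × 247.02 = 13530 g

13500 g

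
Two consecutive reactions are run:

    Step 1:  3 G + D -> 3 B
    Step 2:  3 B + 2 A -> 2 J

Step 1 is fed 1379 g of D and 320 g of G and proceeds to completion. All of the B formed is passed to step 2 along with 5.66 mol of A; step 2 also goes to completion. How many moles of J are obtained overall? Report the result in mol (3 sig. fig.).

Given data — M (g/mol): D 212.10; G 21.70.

Step 1:
n(D) = 1379 / 212.10 = 6.502 mol
n(G) = 320.0 / 21.70 = 14.75 mol
n/ν for D = 6.502/1 = 6.502
n/ν for G = 14.75/3 = 4.917
Smallest n/ν is G → limiting reagent.
n(B) produced = (3/3) × 14.75 = 14.75 mol
Step 2:
n(B) available = 14.75 mol
n(A) = 5.660 mol
n/ν for B = 14.75/3 = 4.917
n/ν for A = 5.660/2 = 2.830
Smallest n/ν is A → limiting reagent.
n(J) = (2/2) × 5.660 = 5.660 mol

5.66 mol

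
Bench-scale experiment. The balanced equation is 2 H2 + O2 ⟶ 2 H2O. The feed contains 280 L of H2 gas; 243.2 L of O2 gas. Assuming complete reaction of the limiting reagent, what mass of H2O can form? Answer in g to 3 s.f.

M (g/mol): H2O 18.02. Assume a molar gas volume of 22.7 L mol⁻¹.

222 g

n(H2) = 280.0 / 22.7 = 12.33 mol
n(O2) = 243.2 / 22.7 = 10.71 mol
n/ν for H2 = 12.33/2 = 6.165
n/ν for O2 = 10.71/1 = 10.71
Smallest n/ν is H2 → limiting reagent.
n(H2O) = (2/2) × 12.33 = 12.33 mol
mass = 12.33 × 18.02 = 222.2 g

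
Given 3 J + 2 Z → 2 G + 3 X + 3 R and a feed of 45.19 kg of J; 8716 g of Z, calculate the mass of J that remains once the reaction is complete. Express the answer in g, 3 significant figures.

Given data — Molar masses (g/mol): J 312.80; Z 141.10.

16200 g

n(J) = 45.19×1000 / 312.80 = 144.5 mol
n(Z) = 8716 / 141.10 = 61.77 mol
n/ν → J: 48.17, Z: 30.89; Z is limiting.
J consumed = (3/2) × 61.77 = 92.66 mol
J remaining = 144.5 − 92.66 = 51.84 mol
mass = 51.84 × 312.80 = 16220 g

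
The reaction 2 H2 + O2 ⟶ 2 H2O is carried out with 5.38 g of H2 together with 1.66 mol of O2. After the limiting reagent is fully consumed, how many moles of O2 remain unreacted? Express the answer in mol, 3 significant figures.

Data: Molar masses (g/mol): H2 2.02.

0.328 mol

n(H2) = 5.380 / 2.02 = 2.663 mol
n(O2) = 1.660 mol
n/ν for H2 = 2.663/2 = 1.332
n/ν for O2 = 1.660/1 = 1.660
Smallest n/ν is H2 → limiting reagent.
O2 consumed = (1/2) × 2.663 = 1.332 mol
O2 remaining = 1.660 − 1.332 = 0.3280 mol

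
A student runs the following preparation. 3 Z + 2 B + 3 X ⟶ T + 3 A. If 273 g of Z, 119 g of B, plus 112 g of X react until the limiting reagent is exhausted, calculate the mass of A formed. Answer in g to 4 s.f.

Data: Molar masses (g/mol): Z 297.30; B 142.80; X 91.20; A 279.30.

256.5 g

n(Z) = 273.0 / 297.30 = 0.9183 mol
n(B) = 119.0 / 142.80 = 0.8333 mol
n(X) = 112.0 / 91.20 = 1.228 mol
n/ν for Z = 0.9183/3 = 0.3061
n/ν for B = 0.8333/2 = 0.4167
n/ν for X = 1.228/3 = 0.4093
Smallest n/ν is Z → limiting reagent.
n(A) = (3/3) × 0.9183 = 0.9183 mol
mass = 0.9183 × 279.30 = 256.5 g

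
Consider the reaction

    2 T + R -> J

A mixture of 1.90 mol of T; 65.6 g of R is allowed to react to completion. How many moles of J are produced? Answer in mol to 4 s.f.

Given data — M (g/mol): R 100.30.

0.6540 mol

n(T) = 1.900 mol
n(R) = 65.60 / 100.30 = 0.6540 mol
n/ν → T: 0.9500, R: 0.6540; R is limiting.
n(J) = (1/1) × 0.6540 = 0.6540 mol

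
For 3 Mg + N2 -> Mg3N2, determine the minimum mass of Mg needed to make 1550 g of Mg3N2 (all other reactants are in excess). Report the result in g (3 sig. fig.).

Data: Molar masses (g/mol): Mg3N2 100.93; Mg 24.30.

n(Mg3N2) = 1550 / 100.93 = 15.36 mol
n(Mg) = (3/1) × 15.36 = 46.08 mol
mass = 46.08 × 24.30 = 1120 g

1120 g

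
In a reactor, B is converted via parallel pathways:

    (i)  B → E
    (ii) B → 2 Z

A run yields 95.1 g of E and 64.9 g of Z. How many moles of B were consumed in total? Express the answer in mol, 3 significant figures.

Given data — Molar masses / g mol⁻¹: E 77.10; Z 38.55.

n(E) = 95.1 / 77.10 = 1.233 mol
n(Z) = 64.9 / 38.55 = 1.684 mol
n(B) via (i) = (1/1)×1.233 = 1.233 mol
n(B) via (ii) = (1/2)×1.684 = 0.8420 mol
total n(B) = 1.233 + 0.8420 = 2.075 mol

2.08 mol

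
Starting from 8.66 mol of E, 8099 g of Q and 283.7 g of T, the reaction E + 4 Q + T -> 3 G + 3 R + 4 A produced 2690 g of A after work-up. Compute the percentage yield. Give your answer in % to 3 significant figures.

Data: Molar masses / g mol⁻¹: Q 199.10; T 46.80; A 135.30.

82.0 %

n(E) = 8.660 mol
n(Q) = 8099 / 199.10 = 40.68 mol
n(T) = 283.7 / 46.80 = 6.062 mol
n/ν → E: 8.660, Q: 10.17, T: 6.062; T is limiting.
theoretical n(A) = (4/1) × 6.062 = 24.25 mol → 3281 g
% yield = 2690 / 3281 × 100 = 81.99 %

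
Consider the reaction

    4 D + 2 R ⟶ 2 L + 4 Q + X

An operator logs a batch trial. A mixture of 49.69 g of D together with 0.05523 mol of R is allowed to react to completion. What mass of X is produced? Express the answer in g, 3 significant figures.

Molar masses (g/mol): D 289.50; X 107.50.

n(D) = 49.69 / 289.50 = 0.1716 mol
n(R) = 0.05523 mol
n/ν → D: 0.04290, R: 0.02762; R is limiting.
n(X) = (1/2) × 0.05523 = 0.02762 mol
mass = 0.02762 × 107.50 = 2.969 g

2.97 g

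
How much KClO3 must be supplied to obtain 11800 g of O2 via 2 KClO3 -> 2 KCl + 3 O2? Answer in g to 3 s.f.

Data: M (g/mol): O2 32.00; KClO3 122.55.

n(O2) = 11800 / 32.00 = 368.8 mol
n(KClO3) = (2/3) × 368.8 = 245.9 mol
mass = 245.9 × 122.55 = 30140 g

30100 g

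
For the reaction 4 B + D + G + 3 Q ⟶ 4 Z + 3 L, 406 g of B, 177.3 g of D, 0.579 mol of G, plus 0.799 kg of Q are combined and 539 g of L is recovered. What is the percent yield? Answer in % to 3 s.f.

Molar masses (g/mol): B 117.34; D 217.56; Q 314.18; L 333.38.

93.1 %

n(B) = 406.0 / 117.34 = 3.460 mol
n(D) = 177.3 / 217.56 = 0.8149 mol
n(G) = 0.5790 mol
n(Q) = 0.7990×1000 / 314.18 = 2.543 mol
n/ν for B = 3.460/4 = 0.8650
n/ν for D = 0.8149/1 = 0.8149
n/ν for G = 0.5790/1 = 0.5790
n/ν for Q = 2.543/3 = 0.8477
Smallest n/ν is G → limiting reagent.
theoretical n(L) = (3/1) × 0.5790 = 1.737 mol → 579.1 g
% yield = 539 / 579.1 × 100 = 93.08 %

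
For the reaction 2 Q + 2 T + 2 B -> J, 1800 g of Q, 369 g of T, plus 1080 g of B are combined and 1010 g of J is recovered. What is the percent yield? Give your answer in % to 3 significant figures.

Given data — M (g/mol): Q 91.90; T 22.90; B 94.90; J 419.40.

n(Q) = 1800 / 91.90 = 19.59 mol
n(T) = 369.0 / 22.90 = 16.11 mol
n(B) = 1080 / 94.90 = 11.38 mol
n/ν for Q = 19.59/2 = 9.795
n/ν for T = 16.11/2 = 8.055
n/ν for B = 11.38/2 = 5.690
Smallest n/ν is B → limiting reagent.
theoretical n(J) = (1/2) × 11.38 = 5.690 mol → 2386 g
% yield = 1010 / 2386 × 100 = 42.33 %

42.3 %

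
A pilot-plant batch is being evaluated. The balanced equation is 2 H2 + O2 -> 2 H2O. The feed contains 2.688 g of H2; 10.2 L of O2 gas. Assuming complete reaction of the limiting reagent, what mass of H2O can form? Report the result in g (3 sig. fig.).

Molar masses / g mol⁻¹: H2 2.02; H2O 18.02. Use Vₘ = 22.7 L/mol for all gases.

16.2 g

n(H2) = 2.688 / 2.02 = 1.331 mol
n(O2) = 10.20 / 22.7 = 0.4493 mol
n/ν for H2 = 1.331/2 = 0.6655
n/ν for O2 = 0.4493/1 = 0.4493
Smallest n/ν is O2 → limiting reagent.
n(H2O) = (2/1) × 0.4493 = 0.8986 mol
mass = 0.8986 × 18.02 = 16.19 g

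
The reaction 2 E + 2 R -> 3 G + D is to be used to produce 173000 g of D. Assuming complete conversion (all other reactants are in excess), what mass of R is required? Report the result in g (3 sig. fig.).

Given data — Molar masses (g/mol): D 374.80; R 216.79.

n(D) = 173000 / 374.80 = 461.6 mol
n(R) = (2/1) × 461.6 = 923.2 mol
mass = 923.2 × 216.79 = 200100 g

200000 g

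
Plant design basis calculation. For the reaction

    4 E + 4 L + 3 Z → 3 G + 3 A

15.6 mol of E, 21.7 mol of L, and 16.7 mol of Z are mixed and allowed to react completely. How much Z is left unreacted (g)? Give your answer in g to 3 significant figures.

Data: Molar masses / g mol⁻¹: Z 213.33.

1070 g

n(E) = 15.60 mol
n(L) = 21.70 mol
n(Z) = 16.70 mol
n/ν for E = 15.60/4 = 3.900
n/ν for L = 21.70/4 = 5.425
n/ν for Z = 16.70/3 = 5.567
Smallest n/ν is E → limiting reagent.
Z consumed = (3/4) × 15.60 = 11.70 mol
Z remaining = 16.70 − 11.70 = 5.000 mol
mass = 5.000 × 213.33 = 1067 g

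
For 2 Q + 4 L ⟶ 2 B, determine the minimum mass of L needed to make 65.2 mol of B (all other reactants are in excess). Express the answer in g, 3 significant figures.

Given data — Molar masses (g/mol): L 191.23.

24900 g

n(B) = 65.20 mol
n(L) = (4/2) × 65.20 = 130.4 mol
mass = 130.4 × 191.23 = 24940 g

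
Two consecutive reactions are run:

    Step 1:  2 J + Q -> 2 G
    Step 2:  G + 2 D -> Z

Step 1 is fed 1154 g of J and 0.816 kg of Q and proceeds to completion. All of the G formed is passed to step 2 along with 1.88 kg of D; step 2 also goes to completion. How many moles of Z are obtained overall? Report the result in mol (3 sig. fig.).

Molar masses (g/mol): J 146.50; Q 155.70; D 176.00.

Step 1:
n(J) = 1154 / 146.50 = 7.877 mol
n(Q) = 0.8160×1000 / 155.70 = 5.241 mol
n/ν → J: 3.939, Q: 5.241; J is limiting.
n(G) produced = (2/2) × 7.877 = 7.877 mol
Step 2:
n(G) available = 7.877 mol
n(D) = 1.880×1000 / 176.00 = 10.68 mol
n/ν → G: 7.877, D: 5.340; D is limiting.
n(Z) = (1/2) × 10.68 = 5.340 mol

5.34 mol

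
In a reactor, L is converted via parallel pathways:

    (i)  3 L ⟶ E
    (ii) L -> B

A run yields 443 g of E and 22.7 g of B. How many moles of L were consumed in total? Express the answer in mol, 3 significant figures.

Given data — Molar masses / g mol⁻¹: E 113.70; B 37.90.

12.3 mol

n(E) = 443 / 113.70 = 3.896 mol
n(B) = 22.7 / 37.90 = 0.5989 mol
n(L) via (i) = (3/1)×3.896 = 11.69 mol
n(L) via (ii) = (1/1)×0.5989 = 0.5989 mol
total n(L) = 11.69 + 0.5989 = 12.29 mol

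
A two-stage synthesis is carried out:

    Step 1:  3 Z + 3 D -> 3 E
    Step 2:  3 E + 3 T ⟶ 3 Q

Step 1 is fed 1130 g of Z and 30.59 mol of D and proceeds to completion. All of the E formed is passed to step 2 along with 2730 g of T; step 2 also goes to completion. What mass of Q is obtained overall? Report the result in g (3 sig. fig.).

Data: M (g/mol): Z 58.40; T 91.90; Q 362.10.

Step 1:
n(Z) = 1130 / 58.40 = 19.35 mol
n(D) = 30.59 mol
n/ν → Z: 6.450, D: 10.20; Z is limiting.
n(E) produced = (3/3) × 19.35 = 19.35 mol
Step 2:
n(E) available = 19.35 mol
n(T) = 2730 / 91.90 = 29.71 mol
n/ν → E: 6.450, T: 9.903; E is limiting.
n(Q) = (3/3) × 19.35 = 19.35 mol
mass = 19.35 × 362.10 = 7007 g

7010 g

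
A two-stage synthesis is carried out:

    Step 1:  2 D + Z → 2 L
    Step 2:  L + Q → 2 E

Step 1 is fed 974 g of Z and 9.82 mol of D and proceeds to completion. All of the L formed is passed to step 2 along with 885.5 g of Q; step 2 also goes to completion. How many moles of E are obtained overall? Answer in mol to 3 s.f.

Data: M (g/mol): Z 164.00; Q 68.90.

19.6 mol

Step 1:
n(Z) = 974.0 / 164.00 = 5.939 mol
n(D) = 9.820 mol
n/ν for Z = 5.939/1 = 5.939
n/ν for D = 9.820/2 = 4.910
Smallest n/ν is D → limiting reagent.
n(L) produced = (2/2) × 9.820 = 9.820 mol
Step 2:
n(L) available = 9.820 mol
n(Q) = 885.5 / 68.90 = 12.85 mol
n/ν for L = 9.820/1 = 9.820
n/ν for Q = 12.85/1 = 12.85
Smallest n/ν is L → limiting reagent.
n(E) = (2/1) × 9.820 = 19.64 mol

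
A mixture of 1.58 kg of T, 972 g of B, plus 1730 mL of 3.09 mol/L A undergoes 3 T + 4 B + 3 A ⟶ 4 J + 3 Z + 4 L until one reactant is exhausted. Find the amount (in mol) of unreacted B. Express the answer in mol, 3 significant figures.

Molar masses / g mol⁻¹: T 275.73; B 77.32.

5.44 mol

n(T) = 1.580×1000 / 275.73 = 5.730 mol
n(B) = 972.0 / 77.32 = 12.57 mol
n(A) = 3.09 × 1730/1000 = 5.346 mol
n/ν for T = 5.730/3 = 1.910
n/ν for B = 12.57/4 = 3.143
n/ν for A = 5.346/3 = 1.782
Smallest n/ν is A → limiting reagent.
B consumed = (4/3) × 5.346 = 7.128 mol
B remaining = 12.57 − 7.128 = 5.442 mol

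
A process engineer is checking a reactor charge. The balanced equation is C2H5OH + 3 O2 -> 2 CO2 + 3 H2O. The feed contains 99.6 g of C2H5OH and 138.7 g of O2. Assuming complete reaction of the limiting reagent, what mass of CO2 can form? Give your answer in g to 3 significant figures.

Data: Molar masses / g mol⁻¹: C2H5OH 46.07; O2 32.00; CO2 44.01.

n(C2H5OH) = 99.60 / 46.07 = 2.162 mol
n(O2) = 138.7 / 32.00 = 4.334 mol
n/ν for C2H5OH = 2.162/1 = 2.162
n/ν for O2 = 4.334/3 = 1.445
Smallest n/ν is O2 → limiting reagent.
n(CO2) = (2/3) × 4.334 = 2.889 mol
mass = 2.889 × 44.01 = 127.1 g

127 g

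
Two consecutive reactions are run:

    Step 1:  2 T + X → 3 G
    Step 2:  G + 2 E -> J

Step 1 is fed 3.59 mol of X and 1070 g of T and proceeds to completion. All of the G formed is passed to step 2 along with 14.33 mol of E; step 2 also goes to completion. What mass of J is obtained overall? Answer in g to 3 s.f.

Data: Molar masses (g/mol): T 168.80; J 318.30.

2280 g

Step 1:
n(X) = 3.590 mol
n(T) = 1070 / 168.80 = 6.339 mol
n/ν → X: 3.590, T: 3.170; T is limiting.
n(G) produced = (3/2) × 6.339 = 9.509 mol
Step 2:
n(G) available = 9.509 mol
n(E) = 14.33 mol
n/ν → G: 9.509, E: 7.165; E is limiting.
n(J) = (1/2) × 14.33 = 7.165 mol
mass = 7.165 × 318.30 = 2281 g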